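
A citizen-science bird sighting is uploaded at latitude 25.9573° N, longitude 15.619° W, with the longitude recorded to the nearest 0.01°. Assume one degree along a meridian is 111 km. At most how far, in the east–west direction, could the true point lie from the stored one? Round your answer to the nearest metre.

499 metres

Rounding to 2 decimal places leaves the longitude within ±0.005° of the true value.
At latitude 25.9573° a degree of longitude spans 111000 m × cos 25.9573° = 111000 × 0.8991 ≈ 99802.4 m.
East–west error: 0.005° × 99802.4 m/° ≈ 499.012 m.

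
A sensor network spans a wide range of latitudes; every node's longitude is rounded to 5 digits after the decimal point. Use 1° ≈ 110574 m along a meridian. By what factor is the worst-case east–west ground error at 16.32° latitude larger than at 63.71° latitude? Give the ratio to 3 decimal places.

2.167

Rounding to 5 decimal places leaves the longitude within ±5e-06° of the true value.
At 16.32°: 5e-06° × 110574 × cos 16.32° = 5e-06 × 110574 × 0.9597 ≈ 0.53059 m.
At 63.71°: 5e-06° × 110574 × cos 63.71° = 5e-06 × 110574 × 0.4429 ≈ 0.24487 m.
The ratio reduces to cos 16.32° / cos 63.71° = 0.9597/0.4429 ≈ 2.1668.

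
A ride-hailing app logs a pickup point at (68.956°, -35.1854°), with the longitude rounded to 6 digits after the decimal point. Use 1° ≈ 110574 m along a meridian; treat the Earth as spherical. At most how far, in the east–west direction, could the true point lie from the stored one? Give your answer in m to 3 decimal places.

0.020 m

Rounding to 6 decimal places leaves the longitude within ±5e-07° of the true value.
At latitude 68.956° a degree of longitude spans 110574 m × cos 68.956° = 110574 × 0.3591 ≈ 39705.4 m.
East–west error: 5e-07° × 39705.4 m/° ≈ 0.0198527 m.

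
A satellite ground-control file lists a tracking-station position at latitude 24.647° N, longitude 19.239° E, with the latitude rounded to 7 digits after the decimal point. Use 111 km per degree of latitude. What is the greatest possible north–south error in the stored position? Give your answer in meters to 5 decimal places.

0.00555 meters

Rounding to 7 decimal places leaves the latitude within ±5e-08° of the true value.
So the N–S error is at most 5e-08 × 111000 = 0.00555 m.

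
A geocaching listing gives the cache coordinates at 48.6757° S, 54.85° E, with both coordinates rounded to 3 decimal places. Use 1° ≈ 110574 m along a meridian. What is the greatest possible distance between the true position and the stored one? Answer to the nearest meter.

66 meters

Rounding to 3 decimal places leaves each coordinate within ±0.0005° of the true value.
Latitude error → 0.0005 × 110574 = 55.287 m along the meridian.
E–W at 48.6757°: 0.0005° × 110574 × cos 48.6757° = 0.0005 × 110574 × 0.6603 ≈ 36.5071 m.
Worst case both components are at the extreme and orthogonal: √(55.287² + 36.5071²) ≈ 66.2527 m.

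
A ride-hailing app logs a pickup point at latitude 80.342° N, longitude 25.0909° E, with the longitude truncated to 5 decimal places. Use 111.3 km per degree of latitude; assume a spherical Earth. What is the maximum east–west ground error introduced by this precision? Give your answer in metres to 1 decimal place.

0.2 metres

Truncating at 5 decimal places can drop up to a full unit in the last place, so the longitude may be off by as much as 1e-05°.
At latitude 80.342° a degree of longitude spans 111300 m × cos 80.342° = 111300 × 0.1678 ≈ 18672.4 m.
So at most 1e-05° × 18672.4 ≈ 0.186724 m east–west.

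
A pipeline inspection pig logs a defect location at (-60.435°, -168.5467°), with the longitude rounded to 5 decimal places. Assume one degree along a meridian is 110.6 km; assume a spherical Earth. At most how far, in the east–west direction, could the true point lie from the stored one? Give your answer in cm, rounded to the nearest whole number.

Rounding to 5 decimal places leaves the longitude within ±5e-06° of the true value.
At latitude 60.435° a degree of longitude spans 110600 m × cos 60.435° = 110600 × 0.4934 ≈ 54571.2 m.
Maximum E–W displacement: 5e-06 × 54571.2 = 0.272856 m.
That is 0.272856 m = 27.286 cm.

27 cm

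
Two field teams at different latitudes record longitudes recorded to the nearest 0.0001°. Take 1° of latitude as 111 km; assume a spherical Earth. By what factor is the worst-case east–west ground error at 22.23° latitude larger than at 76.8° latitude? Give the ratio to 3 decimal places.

4.054

Rounding to 4 decimal places leaves the longitude within ±5e-05° of the true value.
Error at 22.23° = 5e-05° × 111000 × cos 22.23° ≈ 5.55 × 0.9257 = 5.1375 m.
At 76.8°: 5e-05° × 111000 × cos 76.8° = 5e-05 × 111000 × 0.2284 ≈ 1.2673 m.
Ratio: 5.1375 / 1.2673 = cos 22.23° / cos 76.8° ≈ 4.0537.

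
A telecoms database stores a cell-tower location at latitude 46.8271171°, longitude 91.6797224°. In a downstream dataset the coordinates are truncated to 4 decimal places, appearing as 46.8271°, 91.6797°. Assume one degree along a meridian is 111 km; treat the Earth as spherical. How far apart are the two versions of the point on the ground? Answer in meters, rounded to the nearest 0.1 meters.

2.5 meters

Δlat = 46.8271171 − 46.8271 = +0.0000171°; Δlon = 91.6797224 − 91.6797 = +0.0000224°.
North–south shift: 0.0000171 × 111000 = 1.8981 m.
E–W at 46.8271°: 0.0000224° × 111000 × cos 46.8271° = 0.0000224 × 111000 × 0.6842 ≈ 1.7012 m.
Hypotenuse of the two orthogonal shifts: √(1.8981² + 1.7012²) = 2.5489 m.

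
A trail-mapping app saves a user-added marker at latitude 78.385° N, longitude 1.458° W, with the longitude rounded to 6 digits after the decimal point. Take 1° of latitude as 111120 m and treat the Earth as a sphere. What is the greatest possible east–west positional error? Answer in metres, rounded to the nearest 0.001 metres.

0.011 metres

Rounding to 6 decimal places leaves the longitude within ±5e-07° of the true value.
Parallels shrink by cos φ, so at 78.385° a degree of longitude is 111120 × 0.2013 ≈ 22372.3 m.
So at most 5e-07° × 22372.3 ≈ 0.0111861 m east–west.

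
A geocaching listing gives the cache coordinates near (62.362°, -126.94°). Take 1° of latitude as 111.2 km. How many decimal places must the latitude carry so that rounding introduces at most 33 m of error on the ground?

4

One degree of latitude covers 111200 m.
With N decimal places the half-ulp bound is 0.5·10⁻ᴺ°, or 0.5·10⁻ᴺ × 111200 m on the ground.
Need 0.5 × 111200 × 10⁻ᴺ ≤ 33 → 10⁻ᴺ ≤ 5.935e-04, so N ≥ 3.23.
N = 3 would give 55.6 m (too coarse); N = 4 gives 5.56 m ≤ 33 m.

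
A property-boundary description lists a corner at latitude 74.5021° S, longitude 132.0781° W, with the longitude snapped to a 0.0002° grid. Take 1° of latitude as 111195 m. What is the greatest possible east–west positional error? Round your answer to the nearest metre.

3 metres

With a 0.0002° grid the true value lies within half a step, ±0.0002°/2 = ±0.0001°, of the stored one.
One degree of longitude at 74.5021° is 111195 × cos 74.5021° ≈ 111195 × 0.2672 = 29711.6 m.
So at most 0.0001° × 29711.6 ≈ 2.97116 m east–west.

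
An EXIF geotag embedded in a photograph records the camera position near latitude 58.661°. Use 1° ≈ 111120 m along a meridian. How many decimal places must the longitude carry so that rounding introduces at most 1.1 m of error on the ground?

5 decimal places

At 58.661° one degree of longitude covers 111120 × cos 58.661° ≈ 111120 × 0.5201 ≈ 57793.6 m.
N decimal places → at most half a unit in the last place, 0.5 × 10⁻ᴺ° = 57793.6/2 × 10⁻ᴺ m.
Setting 28896.8 × 10⁻ᴺ ≤ 1.1 gives 10ᴺ ≥ 2.627e+04, i.e. N ≥ 4.42.
So 5 decimal places suffice (0.289 m); 4 would allow up to 2.89 m.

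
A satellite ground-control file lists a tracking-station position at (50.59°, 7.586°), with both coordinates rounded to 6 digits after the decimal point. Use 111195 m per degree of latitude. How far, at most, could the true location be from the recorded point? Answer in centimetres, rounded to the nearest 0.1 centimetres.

6.6 centimetres

Rounding to 6 decimal places leaves each coordinate within ±5e-07° of the true value.
N–S: 5e-07° × 111195 m/° = 0.0555975 m.
East–west component at 50.59°: 5e-07° × 111195 × cos 50.59° ≈ 5e-07 × 70593.9 ≈ 0.0352969 m.
Combining orthogonally: (0.0555975² + 0.0352969²)^½ ≈ 0.0658556 m.
That is 0.0658556 m = 6.5856 cm.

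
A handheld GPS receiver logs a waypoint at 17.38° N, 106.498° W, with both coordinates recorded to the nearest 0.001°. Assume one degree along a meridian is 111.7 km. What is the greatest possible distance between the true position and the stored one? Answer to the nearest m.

Rounding to 3 decimal places leaves each coordinate within ±0.0005° of the true value.
Latitude error → 0.0005 × 111700 = 55.85 m along the meridian.
Longitude error → 0.0005 × 111700 × cos 17.38° = 0.0005 × 111700 × 0.9543 ≈ 53.3001 m.
Worst case both components are at the extreme and orthogonal: √(55.85² + 53.3001²) ≈ 77.2019 m.

77 m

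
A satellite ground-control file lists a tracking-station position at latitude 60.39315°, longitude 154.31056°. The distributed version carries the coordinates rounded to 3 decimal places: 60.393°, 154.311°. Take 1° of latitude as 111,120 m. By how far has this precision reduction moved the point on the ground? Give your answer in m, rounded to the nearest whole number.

29 m

The latitude changed by +0.00015° and the longitude by -0.00044°.
North–south shift: 0.00015 × 111120 = 16.668 m.
East–west at this latitude: -0.00044° × 111120 × cos 60.393° ≈ -0.00044 × 54898.6 = -24.1554 m.
Distance: √(16.668² + 24.1554²) ≈ 29.348 m.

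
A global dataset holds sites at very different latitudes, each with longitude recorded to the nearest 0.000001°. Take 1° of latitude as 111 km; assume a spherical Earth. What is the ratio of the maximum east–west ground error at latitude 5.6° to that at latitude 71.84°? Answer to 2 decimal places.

3.19

Rounding to 6 decimal places leaves the longitude within ±5e-07° of the true value.
Error at 5.6° = 5e-07° × 111000 × cos 5.6° ≈ 0.0555 × 0.9952 = 0.055235 m.
At 71.84°: 5e-07° × 111000 × cos 71.84° = 5e-07 × 111000 × 0.3117 ≈ 0.017298 m.
The ratio reduces to cos 5.6° / cos 71.84° = 0.9952/0.3117 ≈ 3.1932.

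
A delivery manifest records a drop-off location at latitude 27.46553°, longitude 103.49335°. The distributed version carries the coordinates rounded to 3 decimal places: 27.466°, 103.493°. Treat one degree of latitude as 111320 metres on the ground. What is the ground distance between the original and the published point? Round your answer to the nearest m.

63 m

The latitude changed by -0.00047° and the longitude by +0.00035°.
N–S: -0.00047° × 111320 m/° = -52.3204 m.
East–west at this latitude: 0.00035° × 111320 × cos 27.466° ≈ 0.00035 × 98772.5 = 34.5704 m.
Combined displacement = (52.3204² + 34.5704²)^½ ≈ 62.7099 m.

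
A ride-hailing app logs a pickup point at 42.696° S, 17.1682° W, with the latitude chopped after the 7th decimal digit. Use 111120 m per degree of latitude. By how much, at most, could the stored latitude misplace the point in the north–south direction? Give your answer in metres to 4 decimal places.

0.0111 metres

Truncating at 7 decimal places can drop up to a full unit in the last place, so the latitude may be off by as much as 1e-07°.
North–south distance: 1e-07° × 111120 m/° = 0.011112 m.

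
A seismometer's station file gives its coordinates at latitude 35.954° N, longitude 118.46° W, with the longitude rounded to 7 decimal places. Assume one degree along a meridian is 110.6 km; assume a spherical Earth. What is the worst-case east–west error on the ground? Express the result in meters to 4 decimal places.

Rounding to 7 decimal places leaves the longitude within ±5e-08° of the true value.
Parallels shrink by cos φ, so at 35.954° a degree of longitude is 110600 × 0.8095 ≈ 89529.4 m.
Maximum E–W displacement: 5e-08 × 89529.4 = 0.00447647 m.

0.0045 meters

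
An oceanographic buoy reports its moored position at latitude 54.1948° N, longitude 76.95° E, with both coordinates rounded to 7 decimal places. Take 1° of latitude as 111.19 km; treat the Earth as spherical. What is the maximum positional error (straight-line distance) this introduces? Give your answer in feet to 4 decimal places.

Rounding to 7 decimal places leaves each coordinate within ±5e-08° of the true value.
Latitude error → 5e-08 × 111190 = 0.0055595 m along the meridian.
East–west component at 54.1948°: 5e-08° × 111190 × cos 54.1948° ≈ 5e-08 × 65049.6 ≈ 0.00325248 m.
Combining orthogonally: (0.0055595² + 0.00325248²)^½ ≈ 0.00644102 m.
Converting: 0.00644102 m × 3.2808 ft/m ≈ 0.021132 ft.

0.0211 feet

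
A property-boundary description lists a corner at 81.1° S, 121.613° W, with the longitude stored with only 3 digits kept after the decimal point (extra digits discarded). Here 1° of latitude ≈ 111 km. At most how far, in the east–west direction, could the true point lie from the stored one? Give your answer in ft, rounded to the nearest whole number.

Truncating at 3 decimal places can drop up to a full unit in the last place, so the longitude may be off by as much as 0.001°.
Parallels shrink by cos φ, so at 81.1° a degree of longitude is 111000 × 0.1547 ≈ 17172.9 m.
East–west error: 0.001° × 17172.9 m/° ≈ 17.1729 m.
Converting: 17.1729 m × 3.2808 ft/m ≈ 56.341 ft.

56 ft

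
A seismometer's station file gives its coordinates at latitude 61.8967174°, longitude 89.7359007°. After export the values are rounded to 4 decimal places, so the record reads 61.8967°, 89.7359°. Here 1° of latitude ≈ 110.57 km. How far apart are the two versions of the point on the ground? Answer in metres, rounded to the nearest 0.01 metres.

1.92 metres

Δlat = 61.8967174 − 61.8967 = +0.0000174°; Δlon = 89.7359007 − 89.7359 = +0.0000007°.
North–south shift: 0.0000174 × 110570 = 1.92392 m.
East–west at this latitude: 0.0000007° × 110570 × cos 61.8967° ≈ 0.0000007 × 52085.4 = 0.0364598 m.
Distance: √(1.92392² + 0.0364598²) ≈ 1.92426 m.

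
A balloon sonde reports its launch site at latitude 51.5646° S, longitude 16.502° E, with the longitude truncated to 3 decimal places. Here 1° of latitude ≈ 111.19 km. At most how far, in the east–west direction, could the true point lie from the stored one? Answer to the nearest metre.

69 metres

Truncating at 3 decimal places can drop up to a full unit in the last place, so the longitude may be off by as much as 0.001°.
At latitude 51.5646° a degree of longitude spans 111190 m × cos 51.5646° = 111190 × 0.6216 ≈ 69119.2 m.
Maximum E–W displacement: 0.001 × 69119.2 = 69.1192 m.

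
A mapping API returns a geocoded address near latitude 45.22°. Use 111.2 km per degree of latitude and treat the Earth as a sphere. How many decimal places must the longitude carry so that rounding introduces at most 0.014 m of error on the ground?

7 decimal places

At 45.22° one degree of longitude covers 111200 × cos 45.22° ≈ 111200 × 0.7044 ≈ 78327.8 m.
N decimal places → at most half a unit in the last place, 0.5 × 10⁻ᴺ° = 78327.8/2 × 10⁻ᴺ m.
Setting 39163.9 × 10⁻ᴺ ≤ 0.014 gives 10ᴺ ≥ 2.797e+06, i.e. N ≥ 6.45.
At 6 places the error can reach 0.0392 m, but 7 places keeps it to 0.00392 m.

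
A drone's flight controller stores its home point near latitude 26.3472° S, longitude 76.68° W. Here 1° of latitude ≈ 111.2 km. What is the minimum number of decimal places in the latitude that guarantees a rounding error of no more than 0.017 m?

One degree of latitude covers 111200 m.
Rounding to N decimal places gives at most 0.5 × 10⁻ᴺ degrees of error, i.e. 0.5 × 10⁻ᴺ × 111200 m.
Need 0.5 × 111200 × 10⁻ᴺ ≤ 0.017 → 10⁻ᴺ ≤ 3.058e-07, so N ≥ 6.51.
At 6 places the error can reach 0.0556 m, but 7 places keeps it to 0.00556 m.

7 decimal places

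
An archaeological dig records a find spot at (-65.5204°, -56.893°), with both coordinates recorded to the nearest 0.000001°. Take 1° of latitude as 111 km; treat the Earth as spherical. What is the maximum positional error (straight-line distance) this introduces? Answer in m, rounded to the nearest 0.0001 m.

0.0601 m

Rounding to 6 decimal places leaves each coordinate within ±5e-07° of the true value.
Latitude error → 5e-07 × 111000 = 0.0555 m along the meridian.
East–west component at 65.5204°: 5e-07° × 111000 × cos 65.5204° ≈ 5e-07 × 45995 ≈ 0.0229975 m.
The two errors are perpendicular, so the maximum displacement is √(0.0555² + 0.0229975²) ≈ 0.0600761 m.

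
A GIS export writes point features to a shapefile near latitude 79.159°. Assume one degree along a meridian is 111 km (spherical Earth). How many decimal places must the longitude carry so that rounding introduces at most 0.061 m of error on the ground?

At 79.159° one degree of longitude covers 111000 × cos 79.159° ≈ 111000 × 0.1881 ≈ 20877.3 m.
Rounding to N decimal places gives at most 0.5 × 10⁻ᴺ degrees of error, i.e. 0.5 × 10⁻ᴺ × 20877.3 m.
Need 0.5 × 20877.3 × 10⁻ᴺ ≤ 0.061 → 10⁻ᴺ ≤ 5.844e-06, so N ≥ 5.23.
At 5 places the error can reach 0.104 m, but 6 places keeps it to 0.0104 m.

6 decimal places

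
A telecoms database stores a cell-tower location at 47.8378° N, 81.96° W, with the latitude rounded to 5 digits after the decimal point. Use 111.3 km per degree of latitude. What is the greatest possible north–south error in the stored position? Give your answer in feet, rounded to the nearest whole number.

2 feet

Rounding to 5 decimal places leaves the latitude within ±5e-06° of the true value.
North–south distance: 5e-06° × 111300 m/° = 0.5565 m.
Converting: 0.5565 m × 3.2808 ft/m ≈ 1.8258 ft.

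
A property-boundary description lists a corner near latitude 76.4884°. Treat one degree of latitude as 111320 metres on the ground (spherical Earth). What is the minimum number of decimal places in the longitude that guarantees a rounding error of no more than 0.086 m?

6

At 76.4884° one degree of longitude covers 111320 × cos 76.4884° ≈ 111320 × 0.2336 ≈ 26009.1 m.
Rounding to N decimal places gives at most 0.5 × 10⁻ᴺ degrees of error, i.e. 0.5 × 10⁻ᴺ × 26009.1 m.
Setting 13004.5 × 10⁻ᴺ ≤ 0.086 gives 10ᴺ ≥ 1.512e+05, i.e. N ≥ 5.18.
At 5 places the error can reach 0.13 m, but 6 places keeps it to 0.013 m.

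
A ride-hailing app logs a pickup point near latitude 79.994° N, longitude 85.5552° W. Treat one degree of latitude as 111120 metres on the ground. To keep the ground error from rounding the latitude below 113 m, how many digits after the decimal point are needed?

One degree of latitude covers 111120 m.
With N decimal places the half-ulp bound is 0.5·10⁻ᴺ°, or 0.5·10⁻ᴺ × 111120 m on the ground.
Setting 55560 × 10⁻ᴺ ≤ 113 gives 10ᴺ ≥ 491.7, i.e. N ≥ 2.69.
So 3 decimal places suffice (55.6 m); 2 would allow up to 556 m.

3 decimal places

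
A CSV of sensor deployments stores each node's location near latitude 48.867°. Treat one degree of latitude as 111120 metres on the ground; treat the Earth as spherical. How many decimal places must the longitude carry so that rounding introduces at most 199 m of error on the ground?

3 decimal places

At 48.867° one degree of longitude covers 111120 × cos 48.867° ≈ 111120 × 0.6578 ≈ 73095.8 m.
With N decimal places the half-ulp bound is 0.5·10⁻ᴺ°, or 0.5·10⁻ᴺ × 73095.8 m on the ground.
Need 0.5 × 73095.8 × 10⁻ᴺ ≤ 199 → 10⁻ᴺ ≤ 5.445e-03, so N ≥ 2.26.
So 3 decimal places suffice (36.5 m); 2 would allow up to 365 m.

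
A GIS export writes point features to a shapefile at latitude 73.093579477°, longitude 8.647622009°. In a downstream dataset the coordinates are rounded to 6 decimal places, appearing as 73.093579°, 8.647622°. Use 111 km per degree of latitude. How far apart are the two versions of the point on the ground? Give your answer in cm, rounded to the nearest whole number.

5 cm

The latitude changed by +0.000000477° and the longitude by +0.000000009°.
N–S: 0.000000477° × 111000 m/° = 0.052947 m.
E–W at 73.0936°: 0.000000009° × 111000 × cos 73.0936° = 0.000000009 × 111000 × 0.2908 ≈ 0.000290519 m.
Combined displacement = (0.052947² + 0.000290519²)^½ ≈ 0.0529478 m.
That is 0.0529478 m = 5.2948 cm.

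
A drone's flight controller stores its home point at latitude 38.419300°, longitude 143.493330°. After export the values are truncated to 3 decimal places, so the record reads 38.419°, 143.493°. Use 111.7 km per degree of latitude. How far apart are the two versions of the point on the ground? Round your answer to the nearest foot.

145 feet

The latitude changed by +0.000300° and the longitude by +0.000330°.
N–S: 0.000300° × 111700 m/° = 33.51 m.
E–W at 38.419°: 0.000330° × 111700 × cos 38.419° = 0.000330 × 111700 × 0.7835 ≈ 28.8801 m.
Hypotenuse of the two orthogonal shifts: √(33.51² + 28.8801²) = 44.2378 m.
In feet: 44.2378 m ÷ 0.3048 ≈ 145.14 ft.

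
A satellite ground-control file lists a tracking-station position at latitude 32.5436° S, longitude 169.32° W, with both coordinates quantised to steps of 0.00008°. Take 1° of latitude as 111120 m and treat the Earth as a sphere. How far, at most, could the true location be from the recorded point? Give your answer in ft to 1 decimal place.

With a 0.00008° grid the true value lies within half a step, ±0.00008°/2 = ±4e-05°, of the stored one.
Latitude error → 4e-05 × 111120 = 4.4448 m along the meridian.
East–west component at 32.5436°: 4e-05° × 111120 × cos 32.5436° ≈ 4e-05 × 93672.2 ≈ 3.74689 m.
Worst case both components are at the extreme and orthogonal: √(4.4448² + 3.74689²) ≈ 5.81338 m.
In feet: 5.81338 m ÷ 0.3048 ≈ 19.073 ft.

19.1 ft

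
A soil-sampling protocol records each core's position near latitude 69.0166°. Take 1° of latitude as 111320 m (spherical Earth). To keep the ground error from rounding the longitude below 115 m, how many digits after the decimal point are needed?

At 69.0166° one degree of longitude covers 111320 × cos 69.0166° ≈ 111320 × 0.3581 ≈ 39863.4 m.
Rounding to N decimal places gives at most 0.5 × 10⁻ᴺ degrees of error, i.e. 0.5 × 10⁻ᴺ × 39863.4 m.
Need 0.5 × 39863.4 × 10⁻ᴺ ≤ 115 → 10⁻ᴺ ≤ 5.770e-03, so N ≥ 2.24.
At 2 places the error can reach 199 m, but 3 places keeps it to 19.9 m.

3 decimal places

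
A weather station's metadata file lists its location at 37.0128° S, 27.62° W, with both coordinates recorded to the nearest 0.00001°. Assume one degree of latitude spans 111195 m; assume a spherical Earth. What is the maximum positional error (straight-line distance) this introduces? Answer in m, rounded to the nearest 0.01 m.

Rounding to 5 decimal places leaves each coordinate within ±5e-06° of the true value.
Latitude error → 5e-06 × 111195 = 0.555975 m along the meridian.
East–west component at 37.0128°: 5e-06° × 111195 × cos 37.0128° ≈ 5e-06 × 88789.3 ≈ 0.443947 m.
The two errors are perpendicular, so the maximum displacement is √(0.555975² + 0.443947²) ≈ 0.711475 m.

0.71 m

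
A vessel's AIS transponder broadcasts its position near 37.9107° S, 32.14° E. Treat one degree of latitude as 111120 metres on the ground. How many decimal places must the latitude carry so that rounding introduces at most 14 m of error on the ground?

4 decimal places

One degree of latitude covers 111120 m.
Rounding to N decimal places gives at most 0.5 × 10⁻ᴺ degrees of error, i.e. 0.5 × 10⁻ᴺ × 111120 m.
Setting 55560 × 10⁻ᴺ ≤ 14 gives 10ᴺ ≥ 3969, i.e. N ≥ 3.60.
At 3 places the error can reach 55.6 m, but 4 places keeps it to 5.56 m.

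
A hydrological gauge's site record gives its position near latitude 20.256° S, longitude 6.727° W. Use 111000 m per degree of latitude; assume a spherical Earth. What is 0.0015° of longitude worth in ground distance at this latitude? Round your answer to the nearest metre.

At 20.256° a degree of longitude is 111000 × cos 20.256° ≈ 104135 m, so 0.0015° corresponds to 156.203 m.

156 metres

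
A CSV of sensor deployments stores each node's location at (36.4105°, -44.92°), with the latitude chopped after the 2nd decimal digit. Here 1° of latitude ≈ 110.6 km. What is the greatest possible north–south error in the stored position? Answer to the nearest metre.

1106 metres

Truncating at 2 decimal places can drop up to a full unit in the last place, so the latitude may be off by as much as 0.01°.
North–south distance: 0.01° × 110600 m/° = 1106 m.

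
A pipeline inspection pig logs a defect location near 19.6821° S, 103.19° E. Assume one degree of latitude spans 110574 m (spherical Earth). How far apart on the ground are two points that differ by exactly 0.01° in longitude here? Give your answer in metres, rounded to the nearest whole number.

One degree of longitude here spans 110574 × cos 19.6821° = 110574 × 0.9416 ≈ 104114 m; 0.01° of that is 1041.14 m.

1041 metres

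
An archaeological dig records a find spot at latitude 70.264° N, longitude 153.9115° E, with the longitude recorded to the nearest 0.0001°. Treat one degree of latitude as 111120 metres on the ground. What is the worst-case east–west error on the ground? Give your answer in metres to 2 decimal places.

1.88 metres

Rounding to 4 decimal places leaves the longitude within ±5e-05° of the true value.
Parallels shrink by cos φ, so at 70.264° a degree of longitude is 111120 × 0.3377 ≈ 37523.8 m.
Maximum E–W displacement: 5e-05 × 37523.8 = 1.87619 m.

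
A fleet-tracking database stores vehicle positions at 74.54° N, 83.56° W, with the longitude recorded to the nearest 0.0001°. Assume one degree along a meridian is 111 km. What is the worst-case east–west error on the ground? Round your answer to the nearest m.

1 m

Rounding to 4 decimal places leaves the longitude within ±5e-05° of the true value.
One degree of longitude at 74.54° is 111000 × cos 74.54° ≈ 111000 × 0.2666 = 29588.8 m.
So at most 5e-05° × 29588.8 ≈ 1.47944 m east–west.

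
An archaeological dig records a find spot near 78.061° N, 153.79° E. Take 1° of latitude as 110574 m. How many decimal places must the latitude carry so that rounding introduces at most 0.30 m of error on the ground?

6

One degree of latitude covers 110574 m.
N decimal places → at most half a unit in the last place, 0.5 × 10⁻ᴺ° = 110574/2 × 10⁻ᴺ m.
Need 0.5 × 110574 × 10⁻ᴺ ≤ 0.30 → 10⁻ᴺ ≤ 5.426e-06, so N ≥ 5.27.
At 5 places the error can reach 0.553 m, but 6 places keeps it to 0.0553 m.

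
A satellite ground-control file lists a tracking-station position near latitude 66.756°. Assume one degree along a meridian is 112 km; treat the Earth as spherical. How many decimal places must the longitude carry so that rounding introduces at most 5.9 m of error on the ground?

4 decimal places

At 66.756° one degree of longitude covers 112000 × cos 66.756° ≈ 112000 × 0.3946 ≈ 44200.5 m.
With N decimal places the half-ulp bound is 0.5·10⁻ᴺ°, or 0.5·10⁻ᴺ × 44200.5 m on the ground.
Need 0.5 × 44200.5 × 10⁻ᴺ ≤ 5.9 → 10⁻ᴺ ≤ 2.670e-04, so N ≥ 3.57.
At 3 places the error can reach 22.1 m, but 4 places keeps it to 2.21 m.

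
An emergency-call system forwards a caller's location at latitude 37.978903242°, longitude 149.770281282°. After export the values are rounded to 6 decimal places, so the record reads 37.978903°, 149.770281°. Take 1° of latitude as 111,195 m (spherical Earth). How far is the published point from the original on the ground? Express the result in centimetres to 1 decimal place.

Δlat = 37.978903242 − 37.978903 = +0.000000242°; Δlon = 149.770281282 − 149.770281 = +0.000000282°.
N–S: 0.000000242° × 111195 m/° = 0.0269092 m.
East–west at this latitude: 0.000000282° × 111195 × cos 37.9789° ≈ 0.000000282 × 87648.1 = 0.0247168 m.
Hypotenuse of the two orthogonal shifts: √(0.0269092² + 0.0247168²) = 0.036538 m.
That is 0.036538 m = 3.6538 cm.

3.7 centimetres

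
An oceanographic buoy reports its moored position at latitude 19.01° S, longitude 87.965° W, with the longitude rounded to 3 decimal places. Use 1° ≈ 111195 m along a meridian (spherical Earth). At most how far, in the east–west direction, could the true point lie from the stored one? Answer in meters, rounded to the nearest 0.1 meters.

Rounding to 3 decimal places leaves the longitude within ±0.0005° of the true value.
Parallels shrink by cos φ, so at 19.01° a degree of longitude is 111195 × 0.9455 ≈ 105131 m.
Maximum E–W displacement: 0.0005 × 105131 = 52.5653 m.

52.6 meters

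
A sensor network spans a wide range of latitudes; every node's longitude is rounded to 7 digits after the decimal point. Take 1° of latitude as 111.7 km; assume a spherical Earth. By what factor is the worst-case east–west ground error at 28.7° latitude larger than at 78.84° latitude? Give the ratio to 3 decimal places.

Rounding to 7 decimal places leaves the longitude within ±5e-08° of the true value.
Error at 28.7° = 5e-08° × 111700 × cos 28.7° ≈ 0.005585 × 0.8771 = 0.0048989 m.
Error at 78.84° = 5e-08° × 111700 × cos 78.84° ≈ 0.005585 × 0.1935 = 0.001081 m.
Ratio: 0.0048989 / 0.001081 = cos 28.7° / cos 78.84° ≈ 4.5319.

4.532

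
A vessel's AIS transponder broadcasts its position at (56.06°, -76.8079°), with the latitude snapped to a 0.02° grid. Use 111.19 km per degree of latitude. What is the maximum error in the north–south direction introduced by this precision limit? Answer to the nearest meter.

With a 0.02° grid the true value lies within half a step, ±0.02°/2 = ±0.01°, of the stored one.
North–south distance: 0.01° × 111190 m/° = 1111.9 m.

1112 meters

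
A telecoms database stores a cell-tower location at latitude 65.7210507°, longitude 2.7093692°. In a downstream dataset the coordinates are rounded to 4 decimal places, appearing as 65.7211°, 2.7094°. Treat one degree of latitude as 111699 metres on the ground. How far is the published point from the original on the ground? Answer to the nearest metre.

6 metres

Δlat = 65.7210507 − 65.7211 = -0.0000493°; Δlon = 2.7093692 − 2.7094 = -0.0000308°.
North–south shift: -0.0000493 × 111699 = -5.50676 m.
East–west at this latitude: -0.0000308° × 111699 × cos 65.7211° ≈ -0.0000308 × 45928.2 = -1.41459 m.
Combined displacement = (5.50676² + 1.41459²)^½ ≈ 5.68555 m.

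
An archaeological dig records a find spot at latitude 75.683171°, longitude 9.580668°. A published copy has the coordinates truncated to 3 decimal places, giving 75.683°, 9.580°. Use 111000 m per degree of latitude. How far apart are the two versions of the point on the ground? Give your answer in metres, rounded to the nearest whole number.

Δlat = 75.683171 − 75.683 = +0.000171°; Δlon = 9.580668 − 9.580 = +0.000668°.
North–south shift: 0.000171 × 111000 = 18.981 m.
East–west at this latitude: 0.000668° × 111000 × cos 75.683° ≈ 0.000668 × 27448.8 = 18.3358 m.
Combined displacement = (18.981² + 18.3358²)^½ ≈ 26.3909 m.

26 metres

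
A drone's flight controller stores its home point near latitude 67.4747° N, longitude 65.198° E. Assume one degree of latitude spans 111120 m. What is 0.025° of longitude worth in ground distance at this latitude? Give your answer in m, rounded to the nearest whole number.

1064 m

0.025° of longitude at 67.4747° is 0.025 × 111120 × cos 67.4747° ≈ 0.025 × 42569.1 = 1064.23 m.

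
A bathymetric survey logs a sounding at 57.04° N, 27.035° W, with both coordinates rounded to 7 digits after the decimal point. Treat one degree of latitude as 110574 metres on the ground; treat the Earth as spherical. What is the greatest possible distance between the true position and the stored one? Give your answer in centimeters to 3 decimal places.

0.629 centimeters

Rounding to 7 decimal places leaves each coordinate within ±5e-08° of the true value.
N–S: 5e-08° × 110574 m/° = 0.0055287 m.
East–west component at 57.04°: 5e-08° × 110574 × cos 57.04° ≈ 5e-08 × 60158.2 ≈ 0.00300791 m.
The two errors are perpendicular, so the maximum displacement is √(0.0055287² + 0.00300791²) ≈ 0.00629397 m.
That is 0.00629397 m = 0.6294 cm.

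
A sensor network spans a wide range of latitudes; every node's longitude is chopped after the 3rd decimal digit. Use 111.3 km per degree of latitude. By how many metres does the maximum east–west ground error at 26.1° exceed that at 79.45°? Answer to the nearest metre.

Truncating at 3 decimal places can drop up to a full unit in the last place, so the longitude may be off by as much as 0.001°.
Error at 26.1° = 0.001° × 111300 × cos 26.1° ≈ 111.3 × 0.8980 = 99.95 m.
Error at 79.45° = 0.001° × 111300 × cos 79.45° ≈ 111.3 × 0.1831 = 20.378 m.
So the lower-latitude error exceeds the higher by 99.95 − 20.378 = 79.572 m.

80 metres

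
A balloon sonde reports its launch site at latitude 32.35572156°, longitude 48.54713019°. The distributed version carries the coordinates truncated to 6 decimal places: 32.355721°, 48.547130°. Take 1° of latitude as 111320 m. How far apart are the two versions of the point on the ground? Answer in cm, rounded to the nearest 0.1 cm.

6.5 cm

The latitude changed by +0.00000056° and the longitude by +0.00000019°.
North–south shift: 0.00000056 × 111320 = 0.0623392 m.
E–W at 32.3557°: 0.00000019° × 111320 × cos 32.3557° = 0.00000019 × 111320 × 0.8447 ≈ 0.017867 m.
Combined displacement = (0.0623392² + 0.017867²)^½ ≈ 0.0648491 m.
That is 0.0648491 m = 6.4849 cm.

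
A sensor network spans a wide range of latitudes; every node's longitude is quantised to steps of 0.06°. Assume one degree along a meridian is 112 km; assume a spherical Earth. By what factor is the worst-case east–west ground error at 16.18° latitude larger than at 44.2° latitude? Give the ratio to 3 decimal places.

With a 0.06° grid the true value lies within half a step, ±0.06°/2 = ±0.03°, of the stored one.
Error at 16.18° = 0.03° × 112000 × cos 16.18° ≈ 3360 × 0.9604 = 3226.9 m.
Error at 44.2° = 0.03° × 112000 × cos 44.2° ≈ 3360 × 0.7169 = 2408.8 m.
Ratio: 3226.9 / 2408.8 = cos 16.18° / cos 44.2° ≈ 1.3396.

1.340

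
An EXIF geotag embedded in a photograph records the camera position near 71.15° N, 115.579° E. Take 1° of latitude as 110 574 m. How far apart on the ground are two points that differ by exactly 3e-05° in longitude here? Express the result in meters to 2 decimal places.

At 71.15° a degree of longitude is 110574 × cos 71.15° ≈ 35725.5 m, so 3e-05° corresponds to 1.07177 m.

1.07 meters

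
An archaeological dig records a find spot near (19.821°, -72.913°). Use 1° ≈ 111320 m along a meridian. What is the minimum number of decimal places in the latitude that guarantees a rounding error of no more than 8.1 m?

4

One degree of latitude covers 111320 m.
N decimal places → at most half a unit in the last place, 0.5 × 10⁻ᴺ° = 111320/2 × 10⁻ᴺ m.
Need 0.5 × 111320 × 10⁻ᴺ ≤ 8.1 → 10⁻ᴺ ≤ 1.455e-04, so N ≥ 3.84.
So 4 decimal places suffice (5.57 m); 3 would allow up to 55.7 m.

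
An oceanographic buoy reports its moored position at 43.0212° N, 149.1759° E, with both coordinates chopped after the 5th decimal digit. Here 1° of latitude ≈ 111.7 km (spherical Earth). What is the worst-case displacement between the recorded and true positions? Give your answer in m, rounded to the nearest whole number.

Truncating at 5 decimal places can drop up to a full unit in the last place, so each coordinate may be off by as much as 1e-05°.
North–south component: 1e-05° × 111700 = 1.117 m.
East–west component at 43.0212°: 1e-05° × 111700 × cos 43.0212° ≈ 1e-05 × 81664 ≈ 0.81664 m.
Worst case both components are at the extreme and orthogonal: √(1.117² + 0.81664²) ≈ 1.38369 m.

1 m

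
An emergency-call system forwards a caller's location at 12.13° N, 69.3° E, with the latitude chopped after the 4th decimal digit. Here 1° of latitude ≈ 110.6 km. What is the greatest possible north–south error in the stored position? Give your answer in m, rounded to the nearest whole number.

11 m

Truncating at 4 decimal places can drop up to a full unit in the last place, so the latitude may be off by as much as 0.0001°.
North–south distance: 0.0001° × 110600 m/° = 11.06 m.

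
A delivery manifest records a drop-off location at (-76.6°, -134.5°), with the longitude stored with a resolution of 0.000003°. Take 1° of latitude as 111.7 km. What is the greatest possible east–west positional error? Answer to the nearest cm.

4 cm

With a 0.000003° grid the true value lies within half a step, ±0.000003°/2 = ±1.5e-06°, of the stored one.
One degree of longitude at 76.6° is 111700 × cos 76.6° ≈ 111700 × 0.2317 = 25886.2 m.
Maximum E–W displacement: 1.5e-06 × 25886.2 = 0.0388294 m.
That is 0.0388294 m = 3.8829 cm.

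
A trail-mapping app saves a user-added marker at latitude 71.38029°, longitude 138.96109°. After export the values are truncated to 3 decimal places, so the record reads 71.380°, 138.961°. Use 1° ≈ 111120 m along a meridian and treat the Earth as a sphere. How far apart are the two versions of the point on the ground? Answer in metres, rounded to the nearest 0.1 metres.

Δlat = 71.38029 − 71.380 = +0.00029°; Δlon = 138.96109 − 138.961 = +0.00009°.
North–south shift: 0.00029 × 111120 = 32.2248 m.
E–W at 71.38°: 0.00009° × 111120 × cos 71.38° = 0.00009 × 111120 × 0.3193 ≈ 3.19316 m.
Distance: √(32.2248² + 3.19316²) ≈ 32.3826 m.

32.4 metres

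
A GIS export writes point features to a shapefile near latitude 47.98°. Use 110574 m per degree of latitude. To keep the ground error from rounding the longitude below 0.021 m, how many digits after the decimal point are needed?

At 47.98° one degree of longitude covers 110574 × cos 47.98° ≈ 110574 × 0.6694 ≈ 74017.1 m.
Rounding to N decimal places gives at most 0.5 × 10⁻ᴺ degrees of error, i.e. 0.5 × 10⁻ᴺ × 74017.1 m.
Setting 37008.6 × 10⁻ᴺ ≤ 0.021 gives 10ᴺ ≥ 1.762e+06, i.e. N ≥ 6.25.
At 6 places the error can reach 0.037 m, but 7 places keeps it to 0.0037 m.

7 decimal places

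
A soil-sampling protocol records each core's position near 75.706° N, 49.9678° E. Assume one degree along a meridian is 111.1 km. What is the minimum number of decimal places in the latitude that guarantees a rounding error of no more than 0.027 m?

7 decimal places

One degree of latitude covers 111100 m.
With N decimal places the half-ulp bound is 0.5·10⁻ᴺ°, or 0.5·10⁻ᴺ × 111100 m on the ground.
Need 0.5 × 111100 × 10⁻ᴺ ≤ 0.027 → 10⁻ᴺ ≤ 4.860e-07, so N ≥ 6.31.
So 7 decimal places suffice (0.00556 m); 6 would allow up to 0.0555 m.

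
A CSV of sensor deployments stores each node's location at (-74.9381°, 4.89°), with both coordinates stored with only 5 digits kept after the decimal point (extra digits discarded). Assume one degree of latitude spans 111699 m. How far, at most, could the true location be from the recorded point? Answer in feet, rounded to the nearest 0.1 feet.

Truncating at 5 decimal places can drop up to a full unit in the last place, so each coordinate may be off by as much as 1e-05°.
North–south component: 1e-05° × 111699 = 1.11699 m.
East–west component at 74.9381°: 1e-05° × 111699 × cos 74.9381° ≈ 1e-05 × 29026.4 ≈ 0.290264 m.
The two errors are perpendicular, so the maximum displacement is √(1.11699² + 0.290264²) ≈ 1.15409 m.
Converting: 1.15409 m × 3.2808 ft/m ≈ 3.7864 ft.

3.8 feet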